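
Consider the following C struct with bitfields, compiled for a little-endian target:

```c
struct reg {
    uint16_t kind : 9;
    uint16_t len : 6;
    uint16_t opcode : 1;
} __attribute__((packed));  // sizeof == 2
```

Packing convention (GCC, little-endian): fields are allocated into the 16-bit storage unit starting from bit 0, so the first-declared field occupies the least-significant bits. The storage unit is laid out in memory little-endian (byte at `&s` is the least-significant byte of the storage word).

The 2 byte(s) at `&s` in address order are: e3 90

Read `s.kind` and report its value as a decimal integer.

[0]=0xe3 [1]=0x90 (little-endian) → word 0x90e3
kind:9 @ bit 0 → (0x90e3>>0)&0x1ff = 0xe3  ←
len:6 @ bit 9 → (0x90e3>>9)&0x3f = 0x8
opcode:1 @ bit 15 → (0x90e3>>15)&0x1 = 0x1

227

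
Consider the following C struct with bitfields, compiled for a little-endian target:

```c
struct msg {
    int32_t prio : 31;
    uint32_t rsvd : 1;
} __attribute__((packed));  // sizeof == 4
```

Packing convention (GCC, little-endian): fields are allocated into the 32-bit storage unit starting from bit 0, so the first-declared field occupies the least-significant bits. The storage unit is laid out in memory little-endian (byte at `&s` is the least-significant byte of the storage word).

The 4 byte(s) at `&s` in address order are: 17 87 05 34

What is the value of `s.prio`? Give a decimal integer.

[0]=0x17 [1]=0x87 [2]=0x05 [3]=0x34 (little-endian) → word 0x34058717
prio:31 @ bit 0 → (0x34058717>>0)&0x7fffffff = 0x34058717  ←
rsvd:1 @ bit 31 → (0x34058717>>31)&0x1 = 0x0
prio signed 31b, MSB=0: value = 872777495

872777495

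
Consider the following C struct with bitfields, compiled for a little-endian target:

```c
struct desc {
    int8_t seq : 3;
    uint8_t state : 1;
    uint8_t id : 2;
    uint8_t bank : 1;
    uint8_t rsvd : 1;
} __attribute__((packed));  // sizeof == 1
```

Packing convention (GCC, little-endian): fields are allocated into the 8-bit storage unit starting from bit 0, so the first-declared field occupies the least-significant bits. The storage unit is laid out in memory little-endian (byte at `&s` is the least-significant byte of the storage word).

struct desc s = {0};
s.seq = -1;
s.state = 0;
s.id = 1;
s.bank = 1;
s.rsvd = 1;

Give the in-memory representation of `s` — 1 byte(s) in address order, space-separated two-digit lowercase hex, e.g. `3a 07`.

seq (3b) val=-1 bits=0x7 at bit 0: 0x07
state (1b) val=0 bits=0x0 at bit 3: 0x07
id (2b) val=1 bits=0x1 at bit 4: 0x17
bank (1b) val=1 bits=0x1 at bit 6: 0x57
rsvd (1b) val=1 bits=0x1 at bit 7: 0xd7
word = 0xd7 → little-endian bytes:
  [0]=0xd7

d7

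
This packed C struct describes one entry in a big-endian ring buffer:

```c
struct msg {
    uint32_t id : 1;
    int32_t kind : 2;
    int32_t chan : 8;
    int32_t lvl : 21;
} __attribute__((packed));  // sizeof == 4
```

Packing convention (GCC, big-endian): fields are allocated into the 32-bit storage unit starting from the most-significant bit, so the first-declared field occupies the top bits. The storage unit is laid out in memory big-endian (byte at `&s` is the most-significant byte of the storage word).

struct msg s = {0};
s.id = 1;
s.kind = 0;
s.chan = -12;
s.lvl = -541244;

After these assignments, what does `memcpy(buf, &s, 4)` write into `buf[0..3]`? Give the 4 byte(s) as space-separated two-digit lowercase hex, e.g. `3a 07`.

9e 97 bd c4

[31+:1] id=1 & 0x1 = 0x1; word=0x80000000
[29+:2] kind=0 & 0x3 = 0x0; word=0x80000000
[21+:8] chan=-12 & 0xff = 0xf4; word=0x9e800000
[0+:21] lvl=-541244 & 0x1fffff = 0x17bdc4; word=0x9e97bdc4
word = 0x9e97bdc4 → big-endian bytes:
  [0]=0x9e  [1]=0x97  [2]=0xbd  [3]=0xc4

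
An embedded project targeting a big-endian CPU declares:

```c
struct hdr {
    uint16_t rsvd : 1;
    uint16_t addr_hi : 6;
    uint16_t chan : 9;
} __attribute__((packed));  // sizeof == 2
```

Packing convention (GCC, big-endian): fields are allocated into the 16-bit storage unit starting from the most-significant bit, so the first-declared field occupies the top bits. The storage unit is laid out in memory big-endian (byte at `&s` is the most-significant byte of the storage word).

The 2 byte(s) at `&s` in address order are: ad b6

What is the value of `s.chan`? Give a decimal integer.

[0]=0xad [1]=0xb6 (big-endian) → word 0xadb6
rsvd:1 @ bit 15 → (0xadb6>>15)&0x1 = 0x1
addr_hi:6 @ bit 9 → (0xadb6>>9)&0x3f = 0x16
chan:9 @ bit 0 → (0xadb6>>0)&0x1ff = 0x1b6  ←

438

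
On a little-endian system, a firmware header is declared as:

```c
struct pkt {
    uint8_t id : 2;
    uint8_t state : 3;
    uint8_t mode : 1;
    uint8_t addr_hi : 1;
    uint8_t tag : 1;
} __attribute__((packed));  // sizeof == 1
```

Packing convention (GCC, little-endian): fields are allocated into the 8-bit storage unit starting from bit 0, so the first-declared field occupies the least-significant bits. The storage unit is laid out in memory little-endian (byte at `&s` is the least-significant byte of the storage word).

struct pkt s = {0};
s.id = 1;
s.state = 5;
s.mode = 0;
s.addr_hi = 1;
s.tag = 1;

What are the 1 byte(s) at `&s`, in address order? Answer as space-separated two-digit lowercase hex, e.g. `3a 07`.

d5

id:2 = 1 → 0x1 << 0 → word 0x01
state:3 = 5 → 0x5 << 2 → word 0x15
mode:1 = 0 → 0x0 << 5 → word 0x15
addr_hi:1 = 1 → 0x1 << 6 → word 0x55
tag:1 = 1 → 0x1 << 7 → word 0xd5
word = 0xd5 → little-endian bytes:
  [0]=0xd5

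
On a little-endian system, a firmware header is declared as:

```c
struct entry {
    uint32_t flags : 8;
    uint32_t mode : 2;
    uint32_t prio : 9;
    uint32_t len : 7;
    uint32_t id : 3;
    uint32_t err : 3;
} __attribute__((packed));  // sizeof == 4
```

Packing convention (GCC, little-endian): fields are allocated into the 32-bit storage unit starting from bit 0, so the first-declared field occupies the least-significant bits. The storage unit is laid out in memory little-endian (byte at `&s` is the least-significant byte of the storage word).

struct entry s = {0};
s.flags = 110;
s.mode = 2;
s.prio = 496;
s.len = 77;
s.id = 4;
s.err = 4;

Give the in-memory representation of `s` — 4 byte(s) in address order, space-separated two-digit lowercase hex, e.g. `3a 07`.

flags:8 = 110 → 0x6e << 0 → word 0x0000006e
mode:2 = 2 → 0x2 << 8 → word 0x0000026e
prio:9 = 496 → 0x1f0 << 10 → word 0x0007c26e
len:7 = 77 → 0x4d << 19 → word 0x026fc26e
id:3 = 4 → 0x4 << 26 → word 0x126fc26e
err:3 = 4 → 0x4 << 29 → word 0x926fc26e
word = 0x926fc26e → little-endian bytes:
  [0]=0x6e  [1]=0xc2  [2]=0x6f  [3]=0x92

6e c2 6f 92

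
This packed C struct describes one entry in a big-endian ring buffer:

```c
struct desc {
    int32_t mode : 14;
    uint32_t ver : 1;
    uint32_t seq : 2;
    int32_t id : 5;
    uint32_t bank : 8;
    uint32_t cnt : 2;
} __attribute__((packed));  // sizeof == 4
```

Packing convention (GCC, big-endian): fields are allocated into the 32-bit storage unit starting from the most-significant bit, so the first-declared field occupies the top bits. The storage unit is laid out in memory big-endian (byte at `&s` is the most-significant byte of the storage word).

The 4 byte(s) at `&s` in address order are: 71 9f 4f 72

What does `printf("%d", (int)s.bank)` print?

[0]=0x71 [1]=0x9f [2]=0x4f [3]=0x72 (big-endian) → word 0x719f4f72
mode [18+:14] = (word>>18) & 0x3fff = 7271
ver [17+:1] = (word>>17) & 0x1 = 1
seq [15+:2] = (word>>15) & 0x3 = 2
id [10+:5] = (word>>10) & 0x1f = 19
bank [2+:8] = (word>>2) & 0xff = 220  ←
cnt [0+:2] = (word>>0) & 0x3 = 2

220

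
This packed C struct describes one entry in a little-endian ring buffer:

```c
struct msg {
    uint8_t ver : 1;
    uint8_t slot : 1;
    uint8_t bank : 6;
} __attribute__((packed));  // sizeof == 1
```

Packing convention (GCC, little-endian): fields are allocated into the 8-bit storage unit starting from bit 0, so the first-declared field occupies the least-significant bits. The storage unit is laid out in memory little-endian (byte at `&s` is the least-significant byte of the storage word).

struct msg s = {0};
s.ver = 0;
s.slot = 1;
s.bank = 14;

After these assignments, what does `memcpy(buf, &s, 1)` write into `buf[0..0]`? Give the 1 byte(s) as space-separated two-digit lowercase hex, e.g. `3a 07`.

3a

[0+:1] ver=0 & 0x1 = 0x0; word=0x00
[1+:1] slot=1 & 0x1 = 0x1; word=0x02
[2+:6] bank=14 & 0x3f = 0xe; word=0x3a
word = 0x3a → little-endian bytes:
  [0]=0x3a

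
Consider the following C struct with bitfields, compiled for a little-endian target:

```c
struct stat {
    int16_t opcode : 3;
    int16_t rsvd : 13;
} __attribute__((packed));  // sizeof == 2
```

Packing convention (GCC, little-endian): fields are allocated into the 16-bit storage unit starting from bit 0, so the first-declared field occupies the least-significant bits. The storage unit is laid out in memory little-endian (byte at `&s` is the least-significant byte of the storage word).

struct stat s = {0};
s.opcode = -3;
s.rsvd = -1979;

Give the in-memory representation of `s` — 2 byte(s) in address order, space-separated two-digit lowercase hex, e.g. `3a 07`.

opcode:3 = -3 → 0x5 << 0 → word 0x0005
rsvd:13 = -1979 → 0x1845 << 3 → word 0xc22d
word = 0xc22d → little-endian bytes:
  [0]=0x2d  [1]=0xc2

2d c2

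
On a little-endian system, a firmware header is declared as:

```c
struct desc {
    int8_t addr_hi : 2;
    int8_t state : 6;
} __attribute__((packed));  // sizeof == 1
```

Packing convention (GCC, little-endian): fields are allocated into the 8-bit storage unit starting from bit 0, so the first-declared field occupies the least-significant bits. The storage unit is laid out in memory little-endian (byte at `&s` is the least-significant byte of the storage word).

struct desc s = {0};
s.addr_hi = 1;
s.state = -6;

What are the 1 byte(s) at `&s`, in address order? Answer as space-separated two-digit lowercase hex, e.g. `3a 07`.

e9

addr_hi:2 = 1 → 0x1 << 0 → word 0x01
state:6 = -6 → 0x3a << 2 → word 0xe9
word = 0xe9 → little-endian bytes:
  [0]=0xe9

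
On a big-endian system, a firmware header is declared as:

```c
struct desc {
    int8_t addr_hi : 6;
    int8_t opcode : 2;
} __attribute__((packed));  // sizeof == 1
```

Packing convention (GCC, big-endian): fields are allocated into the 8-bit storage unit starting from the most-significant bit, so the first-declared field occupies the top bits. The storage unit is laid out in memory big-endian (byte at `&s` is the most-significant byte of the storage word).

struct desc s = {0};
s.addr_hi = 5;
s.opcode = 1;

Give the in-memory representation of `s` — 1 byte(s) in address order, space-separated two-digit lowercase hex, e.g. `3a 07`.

addr_hi:6 = 5 → 0x5 << 2 → word 0x14
opcode:2 = 1 → 0x1 << 0 → word 0x15
word = 0x15 → big-endian bytes:
  [0]=0x15

15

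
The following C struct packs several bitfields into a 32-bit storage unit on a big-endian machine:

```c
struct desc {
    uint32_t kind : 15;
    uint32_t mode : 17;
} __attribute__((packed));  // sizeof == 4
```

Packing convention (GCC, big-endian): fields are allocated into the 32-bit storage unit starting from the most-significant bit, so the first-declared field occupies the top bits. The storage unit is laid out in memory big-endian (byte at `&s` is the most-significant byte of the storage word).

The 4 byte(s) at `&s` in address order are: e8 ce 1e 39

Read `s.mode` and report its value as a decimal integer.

[0]=0xe8 [1]=0xce [2]=0x1e [3]=0x39 (big-endian) → word 0xe8ce1e39
kind [17+:15] = (word>>17) & 0x7fff = 29799
mode [0+:17] = (word>>0) & 0x1ffff = 7737  ←

7737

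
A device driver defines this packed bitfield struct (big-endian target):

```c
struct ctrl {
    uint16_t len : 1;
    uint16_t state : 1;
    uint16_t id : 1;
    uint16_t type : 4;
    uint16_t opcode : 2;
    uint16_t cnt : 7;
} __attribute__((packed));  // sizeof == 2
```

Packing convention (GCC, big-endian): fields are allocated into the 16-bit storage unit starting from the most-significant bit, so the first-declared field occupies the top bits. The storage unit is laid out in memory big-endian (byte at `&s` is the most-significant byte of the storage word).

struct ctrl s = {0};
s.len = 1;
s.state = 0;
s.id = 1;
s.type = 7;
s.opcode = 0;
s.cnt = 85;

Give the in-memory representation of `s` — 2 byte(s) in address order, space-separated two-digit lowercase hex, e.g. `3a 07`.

ae 55

[15+:1] len=1 & 0x1 = 0x1; word=0x8000
[14+:1] state=0 & 0x1 = 0x0; word=0x8000
[13+:1] id=1 & 0x1 = 0x1; word=0xa000
[9+:4] type=7 & 0xf = 0x7; word=0xae00
[7+:2] opcode=0 & 0x3 = 0x0; word=0xae00
[0+:7] cnt=85 & 0x7f = 0x55; word=0xae55
word = 0xae55 → big-endian bytes:
  [0]=0xae  [1]=0x55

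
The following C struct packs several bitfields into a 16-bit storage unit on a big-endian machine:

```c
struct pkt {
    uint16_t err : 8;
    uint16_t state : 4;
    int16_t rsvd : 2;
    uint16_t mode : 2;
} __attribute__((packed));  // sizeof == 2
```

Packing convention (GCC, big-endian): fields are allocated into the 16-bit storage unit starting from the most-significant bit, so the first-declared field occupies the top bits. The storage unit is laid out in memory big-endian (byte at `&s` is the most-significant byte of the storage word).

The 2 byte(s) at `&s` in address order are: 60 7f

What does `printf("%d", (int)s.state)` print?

7

[0]=0x60 [1]=0x7f (big-endian) → word 0x607f
err [8+:8] = (word>>8) & 0xff = 96
state [4+:4] = (word>>4) & 0xf = 7  ←
rsvd [2+:2] = (word>>2) & 0x3 = 3
mode [0+:2] = (word>>0) & 0x3 = 3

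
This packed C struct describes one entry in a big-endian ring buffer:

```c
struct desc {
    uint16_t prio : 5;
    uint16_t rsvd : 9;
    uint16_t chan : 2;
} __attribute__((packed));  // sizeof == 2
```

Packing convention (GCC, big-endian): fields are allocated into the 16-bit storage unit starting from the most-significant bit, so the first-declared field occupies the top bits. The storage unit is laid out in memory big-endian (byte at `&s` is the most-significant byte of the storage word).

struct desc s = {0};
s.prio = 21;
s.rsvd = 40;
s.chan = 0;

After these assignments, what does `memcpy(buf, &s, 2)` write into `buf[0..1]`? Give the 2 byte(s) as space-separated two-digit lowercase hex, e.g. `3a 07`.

a8 a0

prio (5b) val=21 bits=0x15 at bit 11: 0xa800
rsvd (9b) val=40 bits=0x28 at bit 2: 0xa8a0
chan (2b) val=0 bits=0x0 at bit 0: 0xa8a0
word = 0xa8a0 → big-endian bytes:
  [0]=0xa8  [1]=0xa0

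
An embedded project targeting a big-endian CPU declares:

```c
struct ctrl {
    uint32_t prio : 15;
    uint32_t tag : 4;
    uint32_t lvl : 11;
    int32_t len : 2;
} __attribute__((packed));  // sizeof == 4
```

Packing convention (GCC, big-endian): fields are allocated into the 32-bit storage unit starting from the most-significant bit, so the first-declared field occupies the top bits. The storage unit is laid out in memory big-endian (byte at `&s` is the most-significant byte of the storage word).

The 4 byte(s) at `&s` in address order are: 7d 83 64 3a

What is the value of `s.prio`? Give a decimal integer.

16065

[0]=0x7d [1]=0x83 [2]=0x64 [3]=0x3a (big-endian) → word 0x7d83643a
prio [17+:15] = (word>>17) & 0x7fff = 16065  ←
tag [13+:4] = (word>>13) & 0xf = 11
lvl [2+:11] = (word>>2) & 0x7ff = 270
len [0+:2] = (word>>0) & 0x3 = 2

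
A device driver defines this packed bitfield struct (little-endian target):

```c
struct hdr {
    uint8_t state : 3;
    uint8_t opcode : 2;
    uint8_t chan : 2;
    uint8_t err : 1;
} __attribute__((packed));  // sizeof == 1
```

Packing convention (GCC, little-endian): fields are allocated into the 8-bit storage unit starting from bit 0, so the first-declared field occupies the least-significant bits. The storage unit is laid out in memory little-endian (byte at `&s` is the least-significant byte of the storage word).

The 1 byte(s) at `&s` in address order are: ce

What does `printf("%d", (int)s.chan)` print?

[0]=0xce (little-endian) → word 0xce
state [0+:3] = (word>>0) & 0x7 = 6
opcode [3+:2] = (word>>3) & 0x3 = 1
chan [5+:2] = (word>>5) & 0x3 = 2  ←
err [7+:1] = (word>>7) & 0x1 = 1

2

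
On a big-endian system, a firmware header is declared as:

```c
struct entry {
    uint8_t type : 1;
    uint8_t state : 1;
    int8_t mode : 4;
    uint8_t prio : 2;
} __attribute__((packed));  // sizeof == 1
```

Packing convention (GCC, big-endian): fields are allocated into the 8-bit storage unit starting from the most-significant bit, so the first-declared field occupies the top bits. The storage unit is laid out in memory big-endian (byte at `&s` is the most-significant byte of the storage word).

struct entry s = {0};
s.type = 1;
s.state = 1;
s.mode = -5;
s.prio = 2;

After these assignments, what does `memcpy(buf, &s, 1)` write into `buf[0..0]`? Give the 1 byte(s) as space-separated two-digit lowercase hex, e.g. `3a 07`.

ee

[7+:1] type=1 & 0x1 = 0x1; word=0x80
[6+:1] state=1 & 0x1 = 0x1; word=0xc0
[2+:4] mode=-5 & 0xf = 0xb; word=0xec
[0+:2] prio=2 & 0x3 = 0x2; word=0xee
word = 0xee → big-endian bytes:
  [0]=0xee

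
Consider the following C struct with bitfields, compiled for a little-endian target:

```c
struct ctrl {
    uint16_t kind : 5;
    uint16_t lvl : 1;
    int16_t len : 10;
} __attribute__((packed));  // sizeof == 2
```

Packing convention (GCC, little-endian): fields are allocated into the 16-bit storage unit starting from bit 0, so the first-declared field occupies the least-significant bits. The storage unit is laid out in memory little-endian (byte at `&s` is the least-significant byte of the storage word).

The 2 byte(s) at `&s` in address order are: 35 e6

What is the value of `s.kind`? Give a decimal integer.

21

[0]=0x35 [1]=0xe6 (little-endian) → word 0xe635
kind:5 @ bit 0 → (0xe635>>0)&0x1f = 0x15  ←
lvl:1 @ bit 5 → (0xe635>>5)&0x1 = 0x1
len:10 @ bit 6 → (0xe635>>6)&0x3ff = 0x398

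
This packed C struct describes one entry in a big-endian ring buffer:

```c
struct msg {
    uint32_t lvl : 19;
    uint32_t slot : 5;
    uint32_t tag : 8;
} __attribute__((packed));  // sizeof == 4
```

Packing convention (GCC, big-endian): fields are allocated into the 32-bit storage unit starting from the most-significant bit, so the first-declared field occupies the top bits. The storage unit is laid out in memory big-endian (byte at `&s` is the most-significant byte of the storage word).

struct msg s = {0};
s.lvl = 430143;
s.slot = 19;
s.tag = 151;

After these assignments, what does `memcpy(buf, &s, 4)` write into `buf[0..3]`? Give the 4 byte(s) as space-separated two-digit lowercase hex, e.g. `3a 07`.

lvl (19b) val=430143 bits=0x6903f at bit 13: 0xd207e000
slot (5b) val=19 bits=0x13 at bit 8: 0xd207f300
tag (8b) val=151 bits=0x97 at bit 0: 0xd207f397
word = 0xd207f397 → big-endian bytes:
  [0]=0xd2  [1]=0x07  [2]=0xf3  [3]=0x97

d2 07 f3 97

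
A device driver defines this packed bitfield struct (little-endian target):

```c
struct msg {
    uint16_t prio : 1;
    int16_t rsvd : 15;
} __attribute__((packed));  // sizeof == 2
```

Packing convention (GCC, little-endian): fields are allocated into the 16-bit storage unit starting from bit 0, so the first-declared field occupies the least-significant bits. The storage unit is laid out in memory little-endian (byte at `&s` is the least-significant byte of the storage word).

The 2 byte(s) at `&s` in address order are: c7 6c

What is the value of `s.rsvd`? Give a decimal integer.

13923

[0]=0xc7 [1]=0x6c (little-endian) → word 0x6cc7
prio [0+:1] = (word>>0) & 0x1 = 1
rsvd [1+:15] = (word>>1) & 0x7fff = 13923  ←
rsvd signed 15b, MSB=0: value = 13923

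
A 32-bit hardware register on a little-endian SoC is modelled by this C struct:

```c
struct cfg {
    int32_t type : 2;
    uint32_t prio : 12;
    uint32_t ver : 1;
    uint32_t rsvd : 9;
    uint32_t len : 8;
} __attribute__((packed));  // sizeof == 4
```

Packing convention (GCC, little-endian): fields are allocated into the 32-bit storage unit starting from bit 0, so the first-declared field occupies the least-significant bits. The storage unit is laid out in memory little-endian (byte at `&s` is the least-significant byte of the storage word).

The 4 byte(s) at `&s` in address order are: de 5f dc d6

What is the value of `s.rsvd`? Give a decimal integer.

[0]=0xde [1]=0x5f [2]=0xdc [3]=0xd6 (little-endian) → word 0xd6dc5fde
type [0+:2] = (word>>0) & 0x3 = 2
prio [2+:12] = (word>>2) & 0xfff = 2039
ver [14+:1] = (word>>14) & 0x1 = 1
rsvd [15+:9] = (word>>15) & 0x1ff = 440  ←
len [24+:8] = (word>>24) & 0xff = 214

440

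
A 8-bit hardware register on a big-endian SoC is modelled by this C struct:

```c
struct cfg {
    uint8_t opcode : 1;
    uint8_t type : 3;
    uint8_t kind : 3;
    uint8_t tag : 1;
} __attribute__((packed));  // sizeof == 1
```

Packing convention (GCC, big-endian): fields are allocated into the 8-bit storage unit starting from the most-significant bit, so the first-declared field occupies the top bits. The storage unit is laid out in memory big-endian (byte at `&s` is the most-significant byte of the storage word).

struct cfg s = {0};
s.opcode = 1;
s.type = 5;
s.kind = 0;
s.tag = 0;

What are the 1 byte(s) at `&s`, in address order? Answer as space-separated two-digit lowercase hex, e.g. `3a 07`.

[7+:1] opcode=1 & 0x1 = 0x1; word=0x80
[4+:3] type=5 & 0x7 = 0x5; word=0xd0
[1+:3] kind=0 & 0x7 = 0x0; word=0xd0
[0+:1] tag=0 & 0x1 = 0x0; word=0xd0
word = 0xd0 → big-endian bytes:
  [0]=0xd0

d0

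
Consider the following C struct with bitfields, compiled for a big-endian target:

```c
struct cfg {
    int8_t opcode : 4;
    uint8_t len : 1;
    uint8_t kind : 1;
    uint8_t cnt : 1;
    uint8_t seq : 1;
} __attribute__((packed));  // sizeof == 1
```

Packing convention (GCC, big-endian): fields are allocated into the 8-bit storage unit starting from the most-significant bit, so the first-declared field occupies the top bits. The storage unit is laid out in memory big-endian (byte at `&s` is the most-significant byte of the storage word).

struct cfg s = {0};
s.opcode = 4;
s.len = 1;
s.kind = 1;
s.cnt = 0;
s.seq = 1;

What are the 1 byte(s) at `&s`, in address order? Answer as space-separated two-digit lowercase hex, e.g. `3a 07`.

4d

opcode:4 = 4 → 0x4 << 4 → word 0x40
len:1 = 1 → 0x1 << 3 → word 0x48
kind:1 = 1 → 0x1 << 2 → word 0x4c
cnt:1 = 0 → 0x0 << 1 → word 0x4c
seq:1 = 1 → 0x1 << 0 → word 0x4d
word = 0x4d → big-endian bytes:
  [0]=0x4d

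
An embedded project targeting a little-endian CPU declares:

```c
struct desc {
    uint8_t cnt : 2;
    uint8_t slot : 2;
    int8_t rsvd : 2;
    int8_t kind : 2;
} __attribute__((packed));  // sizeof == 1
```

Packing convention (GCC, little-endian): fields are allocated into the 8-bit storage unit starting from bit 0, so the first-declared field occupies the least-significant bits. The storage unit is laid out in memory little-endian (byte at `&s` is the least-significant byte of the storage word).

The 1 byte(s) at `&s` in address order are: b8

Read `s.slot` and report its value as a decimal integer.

[0]=0xb8 (little-endian) → word 0xb8
cnt [0+:2] = (word>>0) & 0x3 = 0
slot [2+:2] = (word>>2) & 0x3 = 2  ←
rsvd [4+:2] = (word>>4) & 0x3 = 3
kind [6+:2] = (word>>6) & 0x3 = 2

2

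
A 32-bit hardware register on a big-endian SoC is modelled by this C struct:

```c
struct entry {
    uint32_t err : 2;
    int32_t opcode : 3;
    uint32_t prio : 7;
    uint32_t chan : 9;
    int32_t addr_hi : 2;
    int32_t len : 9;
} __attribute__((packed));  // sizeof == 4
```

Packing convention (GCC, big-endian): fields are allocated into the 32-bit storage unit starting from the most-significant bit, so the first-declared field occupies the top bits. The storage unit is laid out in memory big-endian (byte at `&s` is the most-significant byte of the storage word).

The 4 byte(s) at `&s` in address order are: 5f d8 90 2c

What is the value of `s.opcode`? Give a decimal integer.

3

[0]=0x5f [1]=0xd8 [2]=0x90 [3]=0x2c (big-endian) → word 0x5fd8902c
err [30+:2] = (word>>30) & 0x3 = 1
opcode [27+:3] = (word>>27) & 0x7 = 3  ←
prio [20+:7] = (word>>20) & 0x7f = 125
chan [11+:9] = (word>>11) & 0x1ff = 274
addr_hi [9+:2] = (word>>9) & 0x3 = 0
len [0+:9] = (word>>0) & 0x1ff = 44
opcode signed 3b, MSB=0: value = 3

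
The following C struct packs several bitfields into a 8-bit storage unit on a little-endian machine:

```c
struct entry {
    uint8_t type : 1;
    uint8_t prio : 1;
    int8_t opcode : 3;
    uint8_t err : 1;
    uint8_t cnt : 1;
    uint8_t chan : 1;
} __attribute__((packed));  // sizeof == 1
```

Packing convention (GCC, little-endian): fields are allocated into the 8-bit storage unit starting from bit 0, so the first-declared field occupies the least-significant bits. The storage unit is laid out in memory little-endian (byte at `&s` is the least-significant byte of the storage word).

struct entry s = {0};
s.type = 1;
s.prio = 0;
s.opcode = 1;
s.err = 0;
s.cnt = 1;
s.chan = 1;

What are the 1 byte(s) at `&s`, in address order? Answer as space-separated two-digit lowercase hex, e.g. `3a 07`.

c5

type:1 = 1 → 0x1 << 0 → word 0x01
prio:1 = 0 → 0x0 << 1 → word 0x01
opcode:3 = 1 → 0x1 << 2 → word 0x05
err:1 = 0 → 0x0 << 5 → word 0x05
cnt:1 = 1 → 0x1 << 6 → word 0x45
chan:1 = 1 → 0x1 << 7 → word 0xc5
word = 0xc5 → little-endian bytes:
  [0]=0xc5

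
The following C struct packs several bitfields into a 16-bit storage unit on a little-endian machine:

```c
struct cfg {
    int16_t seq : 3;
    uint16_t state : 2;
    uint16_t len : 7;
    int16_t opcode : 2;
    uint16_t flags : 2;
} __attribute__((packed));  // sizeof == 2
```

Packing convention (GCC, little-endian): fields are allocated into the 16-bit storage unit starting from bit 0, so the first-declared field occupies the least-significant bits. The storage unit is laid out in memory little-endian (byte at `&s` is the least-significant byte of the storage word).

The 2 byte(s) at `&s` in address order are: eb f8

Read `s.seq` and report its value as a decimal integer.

3

[0]=0xeb [1]=0xf8 (little-endian) → word 0xf8eb
seq [0+:3] = (word>>0) & 0x7 = 3  ←
state [3+:2] = (word>>3) & 0x3 = 1
len [5+:7] = (word>>5) & 0x7f = 71
opcode [12+:2] = (word>>12) & 0x3 = 3
flags [14+:2] = (word>>14) & 0x3 = 3
seq signed 3b, MSB=0: value = 3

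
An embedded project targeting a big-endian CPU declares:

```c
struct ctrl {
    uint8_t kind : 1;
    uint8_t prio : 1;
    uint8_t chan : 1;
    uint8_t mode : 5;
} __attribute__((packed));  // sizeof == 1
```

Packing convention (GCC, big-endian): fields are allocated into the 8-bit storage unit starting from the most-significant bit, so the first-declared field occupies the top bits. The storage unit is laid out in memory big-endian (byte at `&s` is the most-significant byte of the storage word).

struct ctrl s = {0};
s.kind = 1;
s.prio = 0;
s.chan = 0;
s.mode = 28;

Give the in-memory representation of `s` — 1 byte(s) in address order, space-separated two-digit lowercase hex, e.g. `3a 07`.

kind:1 = 1 → 0x1 << 7 → word 0x80
prio:1 = 0 → 0x0 << 6 → word 0x80
chan:1 = 0 → 0x0 << 5 → word 0x80
mode:5 = 28 → 0x1c << 0 → word 0x9c
word = 0x9c → big-endian bytes:
  [0]=0x9c

9c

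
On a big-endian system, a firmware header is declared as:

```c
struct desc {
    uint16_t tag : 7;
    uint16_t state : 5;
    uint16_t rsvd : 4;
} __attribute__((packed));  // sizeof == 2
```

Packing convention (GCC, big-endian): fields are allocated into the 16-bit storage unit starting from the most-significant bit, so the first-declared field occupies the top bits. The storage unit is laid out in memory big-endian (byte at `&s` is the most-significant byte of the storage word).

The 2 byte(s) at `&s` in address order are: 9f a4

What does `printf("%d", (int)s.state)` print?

26

[0]=0x9f [1]=0xa4 (big-endian) → word 0x9fa4
tag:7 @ bit 9 → (0x9fa4>>9)&0x7f = 0x4f
state:5 @ bit 4 → (0x9fa4>>4)&0x1f = 0x1a  ←
rsvd:4 @ bit 0 → (0x9fa4>>0)&0xf = 0x4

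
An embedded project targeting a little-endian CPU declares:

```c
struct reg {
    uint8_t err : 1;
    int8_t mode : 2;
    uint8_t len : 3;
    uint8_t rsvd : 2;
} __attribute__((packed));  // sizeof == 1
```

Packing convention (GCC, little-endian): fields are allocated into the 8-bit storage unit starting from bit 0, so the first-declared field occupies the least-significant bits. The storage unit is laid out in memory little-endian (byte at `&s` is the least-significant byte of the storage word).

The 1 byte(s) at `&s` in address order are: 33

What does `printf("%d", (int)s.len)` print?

[0]=0x33 (little-endian) → word 0x33
err [0+:1] = (word>>0) & 0x1 = 1
mode [1+:2] = (word>>1) & 0x3 = 1
len [3+:3] = (word>>3) & 0x7 = 6  ←
rsvd [6+:2] = (word>>6) & 0x3 = 0

6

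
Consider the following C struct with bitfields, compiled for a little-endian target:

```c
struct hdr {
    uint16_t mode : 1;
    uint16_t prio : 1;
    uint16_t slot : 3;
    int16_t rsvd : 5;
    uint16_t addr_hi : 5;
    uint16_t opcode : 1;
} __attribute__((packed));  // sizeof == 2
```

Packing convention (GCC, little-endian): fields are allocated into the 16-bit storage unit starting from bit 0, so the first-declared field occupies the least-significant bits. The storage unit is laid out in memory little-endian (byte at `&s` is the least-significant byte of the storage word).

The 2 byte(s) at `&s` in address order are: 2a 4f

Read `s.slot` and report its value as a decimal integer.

2

[0]=0x2a [1]=0x4f (little-endian) → word 0x4f2a
mode [0+:1] = (word>>0) & 0x1 = 0
prio [1+:1] = (word>>1) & 0x1 = 1
slot [2+:3] = (word>>2) & 0x7 = 2  ←
rsvd [5+:5] = (word>>5) & 0x1f = 25
addr_hi [10+:5] = (word>>10) & 0x1f = 19
opcode [15+:1] = (word>>15) & 0x1 = 0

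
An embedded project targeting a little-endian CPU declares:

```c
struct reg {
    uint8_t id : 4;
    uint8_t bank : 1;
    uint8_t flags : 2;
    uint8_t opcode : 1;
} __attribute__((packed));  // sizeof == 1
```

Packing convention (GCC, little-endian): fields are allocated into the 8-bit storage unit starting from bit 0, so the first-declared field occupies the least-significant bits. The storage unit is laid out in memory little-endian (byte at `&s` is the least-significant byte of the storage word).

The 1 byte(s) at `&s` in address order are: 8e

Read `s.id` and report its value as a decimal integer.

14

[0]=0x8e (little-endian) → word 0x8e
id [0+:4] = (word>>0) & 0xf = 14  ←
bank [4+:1] = (word>>4) & 0x1 = 0
flags [5+:2] = (word>>5) & 0x3 = 0
opcode [7+:1] = (word>>7) & 0x1 = 1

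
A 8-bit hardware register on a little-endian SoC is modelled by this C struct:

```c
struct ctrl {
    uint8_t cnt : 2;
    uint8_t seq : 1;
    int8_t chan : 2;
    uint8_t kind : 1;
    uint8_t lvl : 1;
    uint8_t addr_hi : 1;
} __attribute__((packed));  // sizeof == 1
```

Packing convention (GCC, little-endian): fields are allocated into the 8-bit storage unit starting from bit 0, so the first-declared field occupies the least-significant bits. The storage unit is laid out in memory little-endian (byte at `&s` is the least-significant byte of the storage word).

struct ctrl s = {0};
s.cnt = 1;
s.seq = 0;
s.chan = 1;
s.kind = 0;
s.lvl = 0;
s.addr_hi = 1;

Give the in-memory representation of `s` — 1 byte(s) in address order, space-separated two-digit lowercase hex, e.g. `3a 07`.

cnt:2 = 1 → 0x1 << 0 → word 0x01
seq:1 = 0 → 0x0 << 2 → word 0x01
chan:2 = 1 → 0x1 << 3 → word 0x09
kind:1 = 0 → 0x0 << 5 → word 0x09
lvl:1 = 0 → 0x0 << 6 → word 0x09
addr_hi:1 = 1 → 0x1 << 7 → word 0x89
word = 0x89 → little-endian bytes:
  [0]=0x89

89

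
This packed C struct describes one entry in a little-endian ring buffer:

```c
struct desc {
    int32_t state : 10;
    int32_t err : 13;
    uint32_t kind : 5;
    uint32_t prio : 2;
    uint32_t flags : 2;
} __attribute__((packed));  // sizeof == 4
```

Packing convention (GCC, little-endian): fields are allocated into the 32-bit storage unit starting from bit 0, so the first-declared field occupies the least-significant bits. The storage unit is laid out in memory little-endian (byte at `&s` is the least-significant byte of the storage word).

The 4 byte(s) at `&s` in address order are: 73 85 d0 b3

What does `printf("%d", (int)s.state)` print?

371

[0]=0x73 [1]=0x85 [2]=0xd0 [3]=0xb3 (little-endian) → word 0xb3d08573
state:10 @ bit 0 → (0xb3d08573>>0)&0x3ff = 0x173  ←
err:13 @ bit 10 → (0xb3d08573>>10)&0x1fff = 0x1421
kind:5 @ bit 23 → (0xb3d08573>>23)&0x1f = 0x7
prio:2 @ bit 28 → (0xb3d08573>>28)&0x3 = 0x3
flags:2 @ bit 30 → (0xb3d08573>>30)&0x3 = 0x2
state signed 10b, MSB=0: value = 371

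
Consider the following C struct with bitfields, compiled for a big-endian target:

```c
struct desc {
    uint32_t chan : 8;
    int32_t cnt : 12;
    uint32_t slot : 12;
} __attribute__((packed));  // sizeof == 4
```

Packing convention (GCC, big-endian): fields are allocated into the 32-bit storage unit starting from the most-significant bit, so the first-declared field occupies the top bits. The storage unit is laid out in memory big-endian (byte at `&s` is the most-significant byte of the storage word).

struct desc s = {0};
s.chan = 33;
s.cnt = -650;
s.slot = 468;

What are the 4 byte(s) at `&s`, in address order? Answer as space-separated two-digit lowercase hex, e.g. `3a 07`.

21 d7 61 d4

[24+:8] chan=33 & 0xff = 0x21; word=0x21000000
[12+:12] cnt=-650 & 0xfff = 0xd76; word=0x21d76000
[0+:12] slot=468 & 0xfff = 0x1d4; word=0x21d761d4
word = 0x21d761d4 → big-endian bytes:
  [0]=0x21  [1]=0xd7  [2]=0x61  [3]=0xd4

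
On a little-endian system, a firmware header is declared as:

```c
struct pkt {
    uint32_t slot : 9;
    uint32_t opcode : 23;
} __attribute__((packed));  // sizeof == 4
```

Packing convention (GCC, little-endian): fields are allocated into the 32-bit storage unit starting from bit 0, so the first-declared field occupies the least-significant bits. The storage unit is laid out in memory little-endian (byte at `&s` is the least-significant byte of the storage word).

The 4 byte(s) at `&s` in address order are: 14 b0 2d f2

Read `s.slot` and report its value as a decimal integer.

[0]=0x14 [1]=0xb0 [2]=0x2d [3]=0xf2 (little-endian) → word 0xf22db014
slot:9 @ bit 0 → (0xf22db014>>0)&0x1ff = 0x14  ←
opcode:23 @ bit 9 → (0xf22db014>>9)&0x7fffff = 0x7916d8

20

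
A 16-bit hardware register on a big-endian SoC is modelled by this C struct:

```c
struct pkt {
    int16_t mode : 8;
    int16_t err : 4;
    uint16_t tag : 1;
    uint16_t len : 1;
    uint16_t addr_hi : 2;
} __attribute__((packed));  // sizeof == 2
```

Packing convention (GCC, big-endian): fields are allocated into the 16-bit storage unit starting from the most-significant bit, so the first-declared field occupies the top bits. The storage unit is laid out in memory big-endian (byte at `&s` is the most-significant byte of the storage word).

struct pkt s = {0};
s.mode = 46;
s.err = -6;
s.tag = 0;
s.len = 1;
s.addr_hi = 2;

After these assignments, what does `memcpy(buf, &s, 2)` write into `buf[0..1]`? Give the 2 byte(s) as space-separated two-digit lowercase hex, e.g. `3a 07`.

mode:8 = 46 → 0x2e << 8 → word 0x2e00
err:4 = -6 → 0xa << 4 → word 0x2ea0
tag:1 = 0 → 0x0 << 3 → word 0x2ea0
len:1 = 1 → 0x1 << 2 → word 0x2ea4
addr_hi:2 = 2 → 0x2 << 0 → word 0x2ea6
word = 0x2ea6 → big-endian bytes:
  [0]=0x2e  [1]=0xa6

2e a6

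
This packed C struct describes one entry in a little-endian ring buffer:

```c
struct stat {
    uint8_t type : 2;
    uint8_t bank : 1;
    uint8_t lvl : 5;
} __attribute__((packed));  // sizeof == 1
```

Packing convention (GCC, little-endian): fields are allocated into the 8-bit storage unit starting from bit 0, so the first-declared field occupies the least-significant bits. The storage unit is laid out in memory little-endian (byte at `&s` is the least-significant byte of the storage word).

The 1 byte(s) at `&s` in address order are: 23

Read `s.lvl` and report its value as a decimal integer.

4

[0]=0x23 (little-endian) → word 0x23
type:2 @ bit 0 → (0x23>>0)&0x3 = 0x3
bank:1 @ bit 2 → (0x23>>2)&0x1 = 0x0
lvl:5 @ bit 3 → (0x23>>3)&0x1f = 0x4  ←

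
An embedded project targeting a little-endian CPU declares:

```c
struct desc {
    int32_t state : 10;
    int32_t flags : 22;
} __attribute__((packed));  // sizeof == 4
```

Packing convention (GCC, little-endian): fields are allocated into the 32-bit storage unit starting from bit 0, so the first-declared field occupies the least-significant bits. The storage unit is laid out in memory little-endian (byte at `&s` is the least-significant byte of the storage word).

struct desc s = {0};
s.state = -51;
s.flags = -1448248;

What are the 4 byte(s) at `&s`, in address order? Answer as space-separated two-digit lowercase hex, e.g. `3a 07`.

state (10b) val=-51 bits=0x3cd at bit 0: 0x000003cd
flags (22b) val=-1448248 bits=0x29e6c8 at bit 10: 0xa79b23cd
word = 0xa79b23cd → little-endian bytes:
  [0]=0xcd  [1]=0x23  [2]=0x9b  [3]=0xa7

cd 23 9b a7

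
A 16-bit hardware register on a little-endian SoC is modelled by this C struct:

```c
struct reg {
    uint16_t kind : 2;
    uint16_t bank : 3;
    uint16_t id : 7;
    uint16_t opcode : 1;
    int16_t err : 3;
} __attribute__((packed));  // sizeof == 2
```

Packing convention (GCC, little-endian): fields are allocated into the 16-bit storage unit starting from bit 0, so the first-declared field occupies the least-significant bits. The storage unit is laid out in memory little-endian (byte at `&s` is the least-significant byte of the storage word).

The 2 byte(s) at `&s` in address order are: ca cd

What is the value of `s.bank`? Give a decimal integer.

[0]=0xca [1]=0xcd (little-endian) → word 0xcdca
kind [0+:2] = (word>>0) & 0x3 = 2
bank [2+:3] = (word>>2) & 0x7 = 2  ←
id [5+:7] = (word>>5) & 0x7f = 110
opcode [12+:1] = (word>>12) & 0x1 = 0
err [13+:3] = (word>>13) & 0x7 = 6

2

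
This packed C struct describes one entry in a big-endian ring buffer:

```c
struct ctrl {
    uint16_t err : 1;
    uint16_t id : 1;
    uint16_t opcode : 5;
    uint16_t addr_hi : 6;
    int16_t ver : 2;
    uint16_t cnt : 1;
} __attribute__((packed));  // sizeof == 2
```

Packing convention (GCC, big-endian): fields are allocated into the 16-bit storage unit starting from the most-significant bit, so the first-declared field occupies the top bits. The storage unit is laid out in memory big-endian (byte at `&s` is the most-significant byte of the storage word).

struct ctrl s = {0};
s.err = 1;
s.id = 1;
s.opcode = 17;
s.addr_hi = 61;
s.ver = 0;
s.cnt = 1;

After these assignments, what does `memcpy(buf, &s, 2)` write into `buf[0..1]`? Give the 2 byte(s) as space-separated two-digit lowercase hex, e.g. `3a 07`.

err (1b) val=1 bits=0x1 at bit 15: 0x8000
id (1b) val=1 bits=0x1 at bit 14: 0xc000
opcode (5b) val=17 bits=0x11 at bit 9: 0xe200
addr_hi (6b) val=61 bits=0x3d at bit 3: 0xe3e8
ver (2b) val=0 bits=0x0 at bit 1: 0xe3e8
cnt (1b) val=1 bits=0x1 at bit 0: 0xe3e9
word = 0xe3e9 → big-endian bytes:
  [0]=0xe3  [1]=0xe9

e3 e9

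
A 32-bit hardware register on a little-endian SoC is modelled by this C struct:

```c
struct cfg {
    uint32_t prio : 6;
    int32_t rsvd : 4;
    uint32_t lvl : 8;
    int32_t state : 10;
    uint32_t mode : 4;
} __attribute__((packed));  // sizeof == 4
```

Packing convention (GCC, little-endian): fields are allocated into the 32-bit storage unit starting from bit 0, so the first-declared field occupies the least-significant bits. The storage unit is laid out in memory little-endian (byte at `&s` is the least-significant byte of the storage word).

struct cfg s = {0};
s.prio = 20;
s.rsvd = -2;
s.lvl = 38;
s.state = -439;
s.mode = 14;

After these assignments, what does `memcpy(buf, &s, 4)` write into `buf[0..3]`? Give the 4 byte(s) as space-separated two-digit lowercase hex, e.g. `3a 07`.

94 9b 24 e9

prio (6b) val=20 bits=0x14 at bit 0: 0x00000014
rsvd (4b) val=-2 bits=0xe at bit 6: 0x00000394
lvl (8b) val=38 bits=0x26 at bit 10: 0x00009b94
state (10b) val=-439 bits=0x249 at bit 18: 0x09249b94
mode (4b) val=14 bits=0xe at bit 28: 0xe9249b94
word = 0xe9249b94 → little-endian bytes:
  [0]=0x94  [1]=0x9b  [2]=0x24  [3]=0xe9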